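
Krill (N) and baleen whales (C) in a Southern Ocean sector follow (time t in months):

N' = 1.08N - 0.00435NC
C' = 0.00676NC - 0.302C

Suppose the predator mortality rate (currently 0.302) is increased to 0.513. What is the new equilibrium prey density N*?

At the interior fixed point, setting dC/dt = 0 with C > 0 fixes N* = (predator death rate)/(NC coefficient) — independent of the other coefficients.
With the change, N* = 0.513/0.00676 = 75.9; it rises from 44.7.

N* ≈ 75.9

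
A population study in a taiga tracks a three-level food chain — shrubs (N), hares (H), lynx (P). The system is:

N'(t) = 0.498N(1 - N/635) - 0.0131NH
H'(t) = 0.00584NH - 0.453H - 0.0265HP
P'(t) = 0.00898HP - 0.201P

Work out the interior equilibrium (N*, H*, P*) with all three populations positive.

From dP/dt = 0: 0.00898H* = 0.201, so H* = 22.4.
From dN/dt = 0: 0.498(1 - N*/635) = 0.0131·22.4, giving N* = 635·(1 - 0.589) = 261.
From dH/dt = 0: 0.00584·261 - 0.453 = 0.0265P*, so P* = 1.07/0.0265 = 40.4.

N* ≈ 261, H* ≈ 22.4, P* ≈ 40.4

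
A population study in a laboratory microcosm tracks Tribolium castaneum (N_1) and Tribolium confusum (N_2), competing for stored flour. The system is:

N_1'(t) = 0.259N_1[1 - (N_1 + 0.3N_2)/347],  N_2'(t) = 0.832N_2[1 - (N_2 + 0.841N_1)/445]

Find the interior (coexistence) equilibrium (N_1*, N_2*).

N_1* ≈ 286, N_2* ≈ 205

Setting both brackets to zero gives the nullclines N_1 + 0.3N_2 = 347 and 0.841N_1 + N_2 = 445.
Substituting N_2 = 445 - 0.841N_1 into the first: N_1(1 - 0.3·0.841) = 347 - 0.3·445.
So N_1* = 214/0.748 = 286, and then N_2* = 445 - 0.841·286 = 205.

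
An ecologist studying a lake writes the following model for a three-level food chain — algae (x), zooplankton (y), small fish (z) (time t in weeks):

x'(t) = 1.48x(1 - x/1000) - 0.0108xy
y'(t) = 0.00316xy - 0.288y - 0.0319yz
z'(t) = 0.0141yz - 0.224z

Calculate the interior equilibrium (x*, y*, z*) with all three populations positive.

x* ≈ 884, y* ≈ 15.9, z* ≈ 78.5

From dz/dt = 0: 0.0141y* = 0.224, so y* = 15.9.
From dx/dt = 0: 1.48(1 - x*/1000) = 0.0108·15.9, giving x* = 1000·(1 - 0.116) = 884.
From dy/dt = 0: 0.00316·884 - 0.288 = 0.0319z*, so z* = 2.51/0.0319 = 78.5.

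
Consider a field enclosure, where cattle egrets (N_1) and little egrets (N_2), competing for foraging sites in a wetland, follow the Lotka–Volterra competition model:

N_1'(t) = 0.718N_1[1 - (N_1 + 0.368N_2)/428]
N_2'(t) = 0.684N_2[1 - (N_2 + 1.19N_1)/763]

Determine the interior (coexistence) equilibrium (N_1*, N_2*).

N_1* ≈ 262, N_2* ≈ 451

Setting both brackets to zero gives the nullclines N_1 + 0.368N_2 = 428 and 1.19N_1 + N_2 = 763.
Substituting N_2 = 763 - 1.19N_1 into the first: N_1(1 - 0.368·1.19) = 428 - 0.368·763.
So N_1* = 147/0.562 = 262, and then N_2* = 763 - 1.19·262 = 451.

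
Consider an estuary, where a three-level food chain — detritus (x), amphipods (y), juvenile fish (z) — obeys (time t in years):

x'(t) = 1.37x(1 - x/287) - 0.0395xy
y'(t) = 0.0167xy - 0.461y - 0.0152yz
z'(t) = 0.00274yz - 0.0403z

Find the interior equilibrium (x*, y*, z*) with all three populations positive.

From dz/dt = 0: 0.00274y* = 0.0403, so y* = 14.7.
From dx/dt = 0: 1.37(1 - x*/287) = 0.0395·14.7, giving x* = 287·(1 - 0.424) = 165.
From dy/dt = 0: 0.0167·165 - 0.461 = 0.0152z*, so z* = 2.3/0.0152 = 151.

x* ≈ 165, y* ≈ 14.7, z* ≈ 151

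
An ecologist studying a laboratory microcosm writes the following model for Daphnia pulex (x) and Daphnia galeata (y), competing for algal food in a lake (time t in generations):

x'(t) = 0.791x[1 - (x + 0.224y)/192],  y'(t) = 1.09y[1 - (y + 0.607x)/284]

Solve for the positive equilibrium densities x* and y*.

x* ≈ 149, y* ≈ 194

Setting both brackets to zero gives the nullclines x + 0.224y = 192 and 0.607x + y = 284.
Substituting y = 284 - 0.607x into the first: x(1 - 0.224·0.607) = 192 - 0.224·284.
So x* = 128/0.864 = 149, and then y* = 284 - 0.607·149 = 194.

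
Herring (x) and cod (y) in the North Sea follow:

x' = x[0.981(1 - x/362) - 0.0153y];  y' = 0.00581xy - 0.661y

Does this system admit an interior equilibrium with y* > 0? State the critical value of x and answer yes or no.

The predator equation gives dy/dt > 0 only when x > 0.661/0.00581 = 114.
Without the predator, x → K = 362. Since 362 > 114, the predator can invade and persist.

Threshold x = 114; K > 114, so yes, the predator persists.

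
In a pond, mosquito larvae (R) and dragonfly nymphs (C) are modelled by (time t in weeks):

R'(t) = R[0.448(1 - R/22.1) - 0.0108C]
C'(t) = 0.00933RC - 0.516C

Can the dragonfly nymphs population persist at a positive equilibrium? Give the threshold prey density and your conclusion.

The predator equation gives dC/dt > 0 only when R > 0.516/0.00933 = 55.3.
Without the predator, R → K = 22.1. Since 22.1 < 55.3, the predator cannot invade.

Threshold R = 55.3; K < 55.3, so no, the predator goes extinct.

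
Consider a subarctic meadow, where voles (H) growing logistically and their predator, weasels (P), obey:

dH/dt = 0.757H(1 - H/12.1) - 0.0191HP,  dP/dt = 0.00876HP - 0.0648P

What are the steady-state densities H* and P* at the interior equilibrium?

From dP/dt = 0 with P > 0: 0.00876H* = 0.0648, so H* = 7.4.
Substitute into dH/dt = 0: 0.757(1 - 7.4/12.1) = 0.0191P*.
The bracket is 0.389, giving P* = 0.294/0.0191 = 15.4.

H* ≈ 7.4, P* ≈ 15.4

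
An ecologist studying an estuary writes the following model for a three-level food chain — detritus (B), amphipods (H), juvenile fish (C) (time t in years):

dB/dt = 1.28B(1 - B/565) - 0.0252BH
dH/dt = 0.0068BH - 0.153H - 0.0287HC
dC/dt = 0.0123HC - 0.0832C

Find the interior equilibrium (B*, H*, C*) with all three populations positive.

From dC/dt = 0: 0.0123H* = 0.0832, so H* = 6.76.
From dB/dt = 0: 1.28(1 - B*/565) = 0.0252·6.76, giving B* = 565·(1 - 0.133) = 490.
From dH/dt = 0: 0.0068·490 - 0.153 = 0.0287C*, so C* = 3.18/0.0287 = 111.

B* ≈ 490, H* ≈ 6.76, C* ≈ 111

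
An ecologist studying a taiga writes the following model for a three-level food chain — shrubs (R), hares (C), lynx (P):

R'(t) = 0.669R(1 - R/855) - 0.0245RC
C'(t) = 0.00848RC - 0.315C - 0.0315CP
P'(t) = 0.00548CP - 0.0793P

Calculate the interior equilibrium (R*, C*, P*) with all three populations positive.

R* ≈ 402, C* ≈ 14.5, P* ≈ 98.2

From dP/dt = 0: 0.00548C* = 0.0793, so C* = 14.5.
From dR/dt = 0: 0.669(1 - R*/855) = 0.0245·14.5, giving R* = 855·(1 - 0.53) = 402.
From dC/dt = 0: 0.00848·402 - 0.315 = 0.0315P*, so P* = 3.09/0.0315 = 98.2.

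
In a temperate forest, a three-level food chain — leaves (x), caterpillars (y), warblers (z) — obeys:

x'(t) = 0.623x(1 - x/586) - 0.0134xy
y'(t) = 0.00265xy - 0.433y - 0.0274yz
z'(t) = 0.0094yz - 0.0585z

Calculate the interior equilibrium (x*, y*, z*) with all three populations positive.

x* ≈ 508, y* ≈ 6.22, z* ≈ 33.3

From dz/dt = 0: 0.0094y* = 0.0585, so y* = 6.22.
From dx/dt = 0: 0.623(1 - x*/586) = 0.0134·6.22, giving x* = 586·(1 - 0.134) = 508.
From dy/dt = 0: 0.00265·508 - 0.433 = 0.0274z*, so z* = 0.912/0.0274 = 33.3.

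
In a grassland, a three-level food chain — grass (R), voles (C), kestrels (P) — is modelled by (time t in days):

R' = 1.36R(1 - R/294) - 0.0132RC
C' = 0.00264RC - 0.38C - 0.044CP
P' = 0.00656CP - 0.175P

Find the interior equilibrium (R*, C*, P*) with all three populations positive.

From dP/dt = 0: 0.00656C* = 0.175, so C* = 26.7.
From dR/dt = 0: 1.36(1 - R*/294) = 0.0132·26.7, giving R* = 294·(1 - 0.259) = 218.
From dC/dt = 0: 0.00264·218 - 0.38 = 0.044P*, so P* = 0.195/0.044 = 4.44.

R* ≈ 218, C* ≈ 26.7, P* ≈ 4.44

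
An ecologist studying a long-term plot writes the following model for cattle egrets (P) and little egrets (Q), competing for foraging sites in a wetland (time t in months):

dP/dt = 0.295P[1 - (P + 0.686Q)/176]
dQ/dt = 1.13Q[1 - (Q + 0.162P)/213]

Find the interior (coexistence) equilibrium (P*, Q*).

Setting both brackets to zero gives the nullclines P + 0.686Q = 176 and 0.162P + Q = 213.
Substituting Q = 213 - 0.162P into the first: P(1 - 0.686·0.162) = 176 - 0.686·213.
So P* = 29.9/0.889 = 33.6, and then Q* = 213 - 0.162·33.6 = 208.

P* ≈ 33.6, Q* ≈ 208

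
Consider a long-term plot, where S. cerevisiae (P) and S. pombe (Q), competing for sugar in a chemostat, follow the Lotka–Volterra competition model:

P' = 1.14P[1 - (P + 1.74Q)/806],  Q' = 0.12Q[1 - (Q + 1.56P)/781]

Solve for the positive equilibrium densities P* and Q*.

Setting both brackets to zero gives the nullclines P + 1.74Q = 806 and 1.56P + Q = 781.
Substituting Q = 781 - 1.56P into the first: P(1 - 1.74·1.56) = 806 - 1.74·781.
So P* = -553/-1.71 = 323, and then Q* = 781 - 1.56·323 = 278.

P* ≈ 323, Q* ≈ 278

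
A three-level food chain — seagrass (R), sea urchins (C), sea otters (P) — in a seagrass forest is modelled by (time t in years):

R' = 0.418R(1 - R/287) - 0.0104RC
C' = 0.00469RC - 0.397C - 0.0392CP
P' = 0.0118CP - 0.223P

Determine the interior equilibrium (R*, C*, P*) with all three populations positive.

R* ≈ 152, C* ≈ 18.9, P* ≈ 8.06

From dP/dt = 0: 0.0118C* = 0.223, so C* = 18.9.
From dR/dt = 0: 0.418(1 - R*/287) = 0.0104·18.9, giving R* = 287·(1 - 0.47) = 152.
From dC/dt = 0: 0.00469·152 - 0.397 = 0.0392P*, so P* = 0.316/0.0392 = 8.06.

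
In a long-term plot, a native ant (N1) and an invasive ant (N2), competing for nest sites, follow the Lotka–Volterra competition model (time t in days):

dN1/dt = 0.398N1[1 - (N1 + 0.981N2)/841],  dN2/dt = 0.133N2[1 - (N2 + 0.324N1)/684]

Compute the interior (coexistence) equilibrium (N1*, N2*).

N1* ≈ 249, N2* ≈ 603

Setting both brackets to zero gives the nullclines N1 + 0.981N2 = 841 and 0.324N1 + N2 = 684.
Substituting N2 = 684 - 0.324N1 into the first: N1(1 - 0.981·0.324) = 841 - 0.981·684.
So N1* = 170/0.682 = 249, and then N2* = 684 - 0.324·249 = 603.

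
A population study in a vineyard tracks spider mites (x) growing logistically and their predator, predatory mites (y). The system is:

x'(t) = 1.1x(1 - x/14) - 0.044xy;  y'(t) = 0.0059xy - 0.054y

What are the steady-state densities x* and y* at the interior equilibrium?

x* ≈ 9.15, y* ≈ 8.66

From dy/dt = 0 with y > 0: 0.0059x* = 0.054, so x* = 9.15.
Substitute into dx/dt = 0: 1.1(1 - 9.15/14) = 0.044y*.
The bracket is 0.346, giving y* = 0.381/0.044 = 8.66.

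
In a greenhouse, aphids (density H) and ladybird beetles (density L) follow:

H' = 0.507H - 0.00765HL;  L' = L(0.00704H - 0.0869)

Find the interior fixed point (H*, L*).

Set dL/dt = 0 with L > 0: 0.00704H - 0.0869 = 0, so H* = 0.0869/0.00704 = 12.3.
Set dH/dt = 0 with H > 0: 0.507 - 0.00765L = 0, so L* = 0.507/0.00765 = 66.3.

H* ≈ 12.3, L* ≈ 66.3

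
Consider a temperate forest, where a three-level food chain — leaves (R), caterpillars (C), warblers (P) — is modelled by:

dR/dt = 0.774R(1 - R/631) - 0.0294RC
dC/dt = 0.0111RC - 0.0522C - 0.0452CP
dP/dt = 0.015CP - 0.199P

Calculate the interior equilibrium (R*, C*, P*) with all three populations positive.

From dP/dt = 0: 0.015C* = 0.199, so C* = 13.3.
From dR/dt = 0: 0.774(1 - R*/631) = 0.0294·13.3, giving R* = 631·(1 - 0.504) = 313.
From dC/dt = 0: 0.0111·313 - 0.0522 = 0.0452P*, so P* = 3.42/0.0452 = 75.7.

R* ≈ 313, C* ≈ 13.3, P* ≈ 75.7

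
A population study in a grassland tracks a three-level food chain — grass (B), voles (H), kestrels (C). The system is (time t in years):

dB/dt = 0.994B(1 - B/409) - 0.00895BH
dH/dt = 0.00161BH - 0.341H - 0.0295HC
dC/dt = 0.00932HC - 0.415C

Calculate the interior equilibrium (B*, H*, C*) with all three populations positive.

B* ≈ 245, H* ≈ 44.5, C* ≈ 1.81

From dC/dt = 0: 0.00932H* = 0.415, so H* = 44.5.
From dB/dt = 0: 0.994(1 - B*/409) = 0.00895·44.5, giving B* = 409·(1 - 0.401) = 245.
From dH/dt = 0: 0.00161·245 - 0.341 = 0.0295C*, so C* = 0.0535/0.0295 = 1.81.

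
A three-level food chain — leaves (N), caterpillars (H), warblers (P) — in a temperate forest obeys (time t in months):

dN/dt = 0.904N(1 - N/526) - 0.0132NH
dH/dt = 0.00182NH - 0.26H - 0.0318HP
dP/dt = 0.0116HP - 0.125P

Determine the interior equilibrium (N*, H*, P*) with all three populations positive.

N* ≈ 443, H* ≈ 10.8, P* ≈ 17.2

From dP/dt = 0: 0.0116H* = 0.125, so H* = 10.8.
From dN/dt = 0: 0.904(1 - N*/526) = 0.0132·10.8, giving N* = 526·(1 - 0.157) = 443.
From dH/dt = 0: 0.00182·443 - 0.26 = 0.0318P*, so P* = 0.547/0.0318 = 17.2.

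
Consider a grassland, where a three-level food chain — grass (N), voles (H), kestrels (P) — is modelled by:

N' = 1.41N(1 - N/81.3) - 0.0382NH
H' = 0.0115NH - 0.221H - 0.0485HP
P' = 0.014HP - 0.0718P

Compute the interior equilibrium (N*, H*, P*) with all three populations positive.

N* ≈ 70, H* ≈ 5.13, P* ≈ 12

From dP/dt = 0: 0.014H* = 0.0718, so H* = 5.13.
From dN/dt = 0: 1.41(1 - N*/81.3) = 0.0382·5.13, giving N* = 81.3·(1 - 0.139) = 70.
From dH/dt = 0: 0.0115·70 - 0.221 = 0.0485P*, so P* = 0.584/0.0485 = 12.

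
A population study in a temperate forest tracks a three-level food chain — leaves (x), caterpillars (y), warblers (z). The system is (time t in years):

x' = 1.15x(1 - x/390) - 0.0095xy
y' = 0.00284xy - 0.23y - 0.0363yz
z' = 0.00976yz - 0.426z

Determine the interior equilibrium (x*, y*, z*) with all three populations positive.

From dz/dt = 0: 0.00976y* = 0.426, so y* = 43.6.
From dx/dt = 0: 1.15(1 - x*/390) = 0.0095·43.6, giving x* = 390·(1 - 0.361) = 249.
From dy/dt = 0: 0.00284·249 - 0.23 = 0.0363z*, so z* = 0.478/0.0363 = 13.2.

x* ≈ 249, y* ≈ 43.6, z* ≈ 13.2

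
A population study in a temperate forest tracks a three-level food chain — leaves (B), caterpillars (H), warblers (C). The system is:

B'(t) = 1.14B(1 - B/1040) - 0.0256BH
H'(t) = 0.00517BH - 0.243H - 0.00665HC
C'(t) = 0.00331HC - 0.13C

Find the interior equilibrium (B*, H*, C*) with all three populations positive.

From dC/dt = 0: 0.00331H* = 0.13, so H* = 39.3.
From dB/dt = 0: 1.14(1 - B*/1040) = 0.0256·39.3, giving B* = 1040·(1 - 0.882) = 123.
From dH/dt = 0: 0.00517·123 - 0.243 = 0.00665C*, so C* = 0.392/0.00665 = 58.9.

B* ≈ 123, H* ≈ 39.3, C* ≈ 58.9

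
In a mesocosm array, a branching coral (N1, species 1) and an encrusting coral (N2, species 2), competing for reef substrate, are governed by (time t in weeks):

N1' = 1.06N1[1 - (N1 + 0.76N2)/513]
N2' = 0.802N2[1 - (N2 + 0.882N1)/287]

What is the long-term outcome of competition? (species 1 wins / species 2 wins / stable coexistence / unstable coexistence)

Compare the nullcline intercepts: K1/α12 = 513/0.76 = 675 > K2 = 287; K2/α21 = 287/0.882 = 325 < K1 = 513.
Since the inequalities point opposite ways, species 1 can invade but species 2 cannot.

species 1 excludes species 2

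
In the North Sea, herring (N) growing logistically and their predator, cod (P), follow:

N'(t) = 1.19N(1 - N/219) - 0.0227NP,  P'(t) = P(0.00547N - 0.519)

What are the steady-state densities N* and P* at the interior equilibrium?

N* ≈ 94.9, P* ≈ 29.7

From dP/dt = 0 with P > 0: 0.00547N* = 0.519, so N* = 94.9.
Substitute into dN/dt = 0: 1.19(1 - 94.9/219) = 0.0227P*.
The bracket is 0.567, giving P* = 0.674/0.0227 = 29.7.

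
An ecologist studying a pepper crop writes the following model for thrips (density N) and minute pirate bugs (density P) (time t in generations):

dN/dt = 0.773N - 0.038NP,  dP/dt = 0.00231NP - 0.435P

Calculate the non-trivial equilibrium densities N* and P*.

N* ≈ 188, P* ≈ 20.3

Set dP/dt = 0 with P > 0: 0.00231N - 0.435 = 0, so N* = 0.435/0.00231 = 188.
Set dN/dt = 0 with N > 0: 0.773 - 0.038P = 0, so P* = 0.773/0.038 = 20.3.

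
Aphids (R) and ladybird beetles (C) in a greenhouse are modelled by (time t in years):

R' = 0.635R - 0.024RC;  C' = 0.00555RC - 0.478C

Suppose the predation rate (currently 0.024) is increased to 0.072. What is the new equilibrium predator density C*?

C* ≈ 8.82

At the interior fixed point, setting dR/dt = 0 with R > 0 fixes C* = (prey growth rate)/(RC coefficient) — independent of the other coefficients.
With the change, C* = 0.635/0.072 = 8.82; it falls from 26.5.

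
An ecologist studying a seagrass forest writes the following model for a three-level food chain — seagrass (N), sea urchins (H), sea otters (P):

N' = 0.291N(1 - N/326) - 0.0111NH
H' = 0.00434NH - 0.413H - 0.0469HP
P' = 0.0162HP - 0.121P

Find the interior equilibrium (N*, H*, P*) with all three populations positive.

N* ≈ 233, H* ≈ 7.47, P* ≈ 12.8

From dP/dt = 0: 0.0162H* = 0.121, so H* = 7.47.
From dN/dt = 0: 0.291(1 - N*/326) = 0.0111·7.47, giving N* = 326·(1 - 0.285) = 233.
From dH/dt = 0: 0.00434·233 - 0.413 = 0.0469P*, so P* = 0.599/0.0469 = 12.8.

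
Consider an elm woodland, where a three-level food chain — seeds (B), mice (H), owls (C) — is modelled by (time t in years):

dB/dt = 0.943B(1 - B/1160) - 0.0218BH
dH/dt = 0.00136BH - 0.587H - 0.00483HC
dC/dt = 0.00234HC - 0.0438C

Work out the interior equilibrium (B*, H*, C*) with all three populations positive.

From dC/dt = 0: 0.00234H* = 0.0438, so H* = 18.7.
From dB/dt = 0: 0.943(1 - B*/1160) = 0.0218·18.7, giving B* = 1160·(1 - 0.433) = 658.
From dH/dt = 0: 0.00136·658 - 0.587 = 0.00483C*, so C* = 0.308/0.00483 = 63.8.

B* ≈ 658, H* ≈ 18.7, C* ≈ 63.8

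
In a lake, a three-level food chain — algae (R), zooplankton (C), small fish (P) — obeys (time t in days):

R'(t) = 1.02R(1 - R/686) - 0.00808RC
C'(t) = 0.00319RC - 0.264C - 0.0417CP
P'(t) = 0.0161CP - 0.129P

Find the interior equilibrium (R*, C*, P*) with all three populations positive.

R* ≈ 642, C* ≈ 8.01, P* ≈ 42.8

From dP/dt = 0: 0.0161C* = 0.129, so C* = 8.01.
From dR/dt = 0: 1.02(1 - R*/686) = 0.00808·8.01, giving R* = 686·(1 - 0.0635) = 642.
From dC/dt = 0: 0.00319·642 - 0.264 = 0.0417P*, so P* = 1.79/0.0417 = 42.8.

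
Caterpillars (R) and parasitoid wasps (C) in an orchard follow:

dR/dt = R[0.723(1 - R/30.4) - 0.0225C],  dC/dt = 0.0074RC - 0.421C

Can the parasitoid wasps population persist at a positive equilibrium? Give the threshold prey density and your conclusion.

Threshold R = 56.9; K < 56.9, so no, the predator goes extinct.

The predator equation gives dC/dt > 0 only when R > 0.421/0.0074 = 56.9.
Without the predator, R → K = 30.4. Since 30.4 < 56.9, the predator cannot invade.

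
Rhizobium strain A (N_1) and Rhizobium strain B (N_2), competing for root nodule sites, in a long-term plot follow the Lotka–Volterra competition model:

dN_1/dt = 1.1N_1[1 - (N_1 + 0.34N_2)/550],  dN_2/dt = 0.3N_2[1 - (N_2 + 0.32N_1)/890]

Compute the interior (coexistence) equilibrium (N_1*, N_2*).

N_1* ≈ 278, N_2* ≈ 801

Setting both brackets to zero gives the nullclines N_1 + 0.34N_2 = 550 and 0.32N_1 + N_2 = 890.
Substituting N_2 = 890 - 0.32N_1 into the first: N_1(1 - 0.34·0.32) = 550 - 0.34·890.
So N_1* = 247/0.891 = 278, and then N_2* = 890 - 0.32·278 = 801.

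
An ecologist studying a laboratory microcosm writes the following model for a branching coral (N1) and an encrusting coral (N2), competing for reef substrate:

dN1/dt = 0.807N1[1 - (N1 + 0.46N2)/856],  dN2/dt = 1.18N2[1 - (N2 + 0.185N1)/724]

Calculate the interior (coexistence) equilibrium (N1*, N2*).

Setting both brackets to zero gives the nullclines N1 + 0.46N2 = 856 and 0.185N1 + N2 = 724.
Substituting N2 = 724 - 0.185N1 into the first: N1(1 - 0.46·0.185) = 856 - 0.46·724.
So N1* = 523/0.915 = 572, and then N2* = 724 - 0.185·572 = 618.

N1* ≈ 572, N2* ≈ 618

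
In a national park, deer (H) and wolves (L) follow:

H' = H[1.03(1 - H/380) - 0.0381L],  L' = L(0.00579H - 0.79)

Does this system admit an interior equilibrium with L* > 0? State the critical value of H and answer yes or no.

The predator equation gives dL/dt > 0 only when H > 0.79/0.00579 = 136.
Without the predator, H → K = 380. Since 380 > 136, the predator can invade and persist.

Threshold H = 136; K > 136, so yes, the predator persists.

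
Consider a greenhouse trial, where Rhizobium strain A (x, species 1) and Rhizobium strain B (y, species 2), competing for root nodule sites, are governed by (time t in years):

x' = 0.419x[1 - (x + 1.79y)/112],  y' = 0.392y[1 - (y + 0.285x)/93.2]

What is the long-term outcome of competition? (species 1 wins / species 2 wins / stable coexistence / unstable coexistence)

Compare the nullcline intercepts: K1/α12 = 112/1.79 = 62.6 < K2 = 93.2; K2/α21 = 93.2/0.285 = 327 > K1 = 112.
Since the inequalities point opposite ways, species 2 can invade but species 1 cannot.

species 2 excludes species 1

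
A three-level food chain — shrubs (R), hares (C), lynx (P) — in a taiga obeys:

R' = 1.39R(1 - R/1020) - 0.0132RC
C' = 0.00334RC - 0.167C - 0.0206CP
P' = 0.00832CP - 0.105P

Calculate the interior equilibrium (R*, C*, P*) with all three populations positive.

R* ≈ 898, C* ≈ 12.6, P* ≈ 137

From dP/dt = 0: 0.00832C* = 0.105, so C* = 12.6.
From dR/dt = 0: 1.39(1 - R*/1020) = 0.0132·12.6, giving R* = 1020·(1 - 0.12) = 898.
From dC/dt = 0: 0.00334·898 - 0.167 = 0.0206P*, so P* = 2.83/0.0206 = 137.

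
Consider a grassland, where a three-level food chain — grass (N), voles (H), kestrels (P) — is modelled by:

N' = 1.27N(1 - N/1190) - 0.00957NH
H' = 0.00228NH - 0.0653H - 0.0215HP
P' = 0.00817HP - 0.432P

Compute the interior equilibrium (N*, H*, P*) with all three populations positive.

From dP/dt = 0: 0.00817H* = 0.432, so H* = 52.9.
From dN/dt = 0: 1.27(1 - N*/1190) = 0.00957·52.9, giving N* = 1190·(1 - 0.398) = 716.
From dH/dt = 0: 0.00228·716 - 0.0653 = 0.0215P*, so P* = 1.57/0.0215 = 72.9.

N* ≈ 716, H* ≈ 52.9, P* ≈ 72.9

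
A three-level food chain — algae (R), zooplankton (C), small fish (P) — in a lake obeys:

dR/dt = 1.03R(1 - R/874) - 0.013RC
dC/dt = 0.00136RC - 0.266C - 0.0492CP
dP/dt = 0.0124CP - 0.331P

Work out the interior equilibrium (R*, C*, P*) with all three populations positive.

From dP/dt = 0: 0.0124C* = 0.331, so C* = 26.7.
From dR/dt = 0: 1.03(1 - R*/874) = 0.013·26.7, giving R* = 874·(1 - 0.337) = 580.
From dC/dt = 0: 0.00136·580 - 0.266 = 0.0492P*, so P* = 0.522/0.0492 = 10.6.

R* ≈ 580, C* ≈ 26.7, P* ≈ 10.6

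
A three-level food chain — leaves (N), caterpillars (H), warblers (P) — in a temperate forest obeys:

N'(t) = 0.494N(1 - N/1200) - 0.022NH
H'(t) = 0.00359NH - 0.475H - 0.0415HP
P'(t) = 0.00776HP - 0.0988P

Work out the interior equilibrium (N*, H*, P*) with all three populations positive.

N* ≈ 520, H* ≈ 12.7, P* ≈ 33.5

From dP/dt = 0: 0.00776H* = 0.0988, so H* = 12.7.
From dN/dt = 0: 0.494(1 - N*/1200) = 0.022·12.7, giving N* = 1200·(1 - 0.567) = 520.
From dH/dt = 0: 0.00359·520 - 0.475 = 0.0415P*, so P* = 1.39/0.0415 = 33.5.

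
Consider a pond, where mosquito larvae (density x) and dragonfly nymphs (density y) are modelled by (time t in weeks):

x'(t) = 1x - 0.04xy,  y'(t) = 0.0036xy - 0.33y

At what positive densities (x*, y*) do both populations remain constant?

x* ≈ 91.7, y* ≈ 25

Set dy/dt = 0 with y > 0: 0.0036x - 0.33 = 0, so x* = 0.33/0.0036 = 91.7.
Set dx/dt = 0 with x > 0: 1 - 0.04y = 0, so y* = 1/0.04 = 25.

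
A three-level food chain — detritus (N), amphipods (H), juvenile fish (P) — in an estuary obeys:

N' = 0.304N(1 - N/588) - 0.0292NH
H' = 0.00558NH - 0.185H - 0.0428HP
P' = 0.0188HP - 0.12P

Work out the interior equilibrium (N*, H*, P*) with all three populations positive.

N* ≈ 227, H* ≈ 6.38, P* ≈ 25.3

From dP/dt = 0: 0.0188H* = 0.12, so H* = 6.38.
From dN/dt = 0: 0.304(1 - N*/588) = 0.0292·6.38, giving N* = 588·(1 - 0.613) = 227.
From dH/dt = 0: 0.00558·227 - 0.185 = 0.0428P*, so P* = 1.08/0.0428 = 25.3.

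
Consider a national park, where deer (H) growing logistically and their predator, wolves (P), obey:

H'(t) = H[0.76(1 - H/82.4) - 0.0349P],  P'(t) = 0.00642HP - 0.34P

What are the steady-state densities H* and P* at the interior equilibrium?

From dP/dt = 0 with P > 0: 0.00642H* = 0.34, so H* = 53.
Substitute into dH/dt = 0: 0.76(1 - 53/82.4) = 0.0349P*.
The bracket is 0.357, giving P* = 0.272/0.0349 = 7.78.

H* ≈ 53, P* ≈ 7.78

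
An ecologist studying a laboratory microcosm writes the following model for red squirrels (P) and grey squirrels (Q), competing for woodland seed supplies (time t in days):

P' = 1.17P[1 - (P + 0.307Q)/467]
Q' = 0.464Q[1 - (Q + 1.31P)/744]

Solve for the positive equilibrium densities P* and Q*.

Setting both brackets to zero gives the nullclines P + 0.307Q = 467 and 1.31P + Q = 744.
Substituting Q = 744 - 1.31P into the first: P(1 - 0.307·1.31) = 467 - 0.307·744.
So P* = 239/0.598 = 399, and then Q* = 744 - 1.31·399 = 221.

P* ≈ 399, Q* ≈ 221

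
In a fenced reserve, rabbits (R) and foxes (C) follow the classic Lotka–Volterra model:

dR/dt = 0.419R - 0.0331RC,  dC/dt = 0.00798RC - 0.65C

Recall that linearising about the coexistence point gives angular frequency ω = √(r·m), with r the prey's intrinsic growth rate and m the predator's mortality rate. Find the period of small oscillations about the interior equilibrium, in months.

T ≈ 12 months

Here r = 0.419 and m = 0.65, so r·m = 0.272.
ω = √0.272 = 0.522 per month, hence T = 2π/ω ≈ 12 months.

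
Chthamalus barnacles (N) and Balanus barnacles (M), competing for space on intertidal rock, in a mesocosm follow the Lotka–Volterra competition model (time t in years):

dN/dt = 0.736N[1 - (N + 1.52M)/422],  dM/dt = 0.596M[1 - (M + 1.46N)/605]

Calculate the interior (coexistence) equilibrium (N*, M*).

N* ≈ 408, M* ≈ 9.12

Setting both brackets to zero gives the nullclines N + 1.52M = 422 and 1.46N + M = 605.
Substituting M = 605 - 1.46N into the first: N(1 - 1.52·1.46) = 422 - 1.52·605.
So N* = -498/-1.22 = 408, and then M* = 605 - 1.46·408 = 9.12.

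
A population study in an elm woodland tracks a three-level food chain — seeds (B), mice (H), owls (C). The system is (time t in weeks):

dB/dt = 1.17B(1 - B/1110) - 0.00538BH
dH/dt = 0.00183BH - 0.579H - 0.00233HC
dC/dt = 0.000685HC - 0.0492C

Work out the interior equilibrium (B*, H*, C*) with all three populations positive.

From dC/dt = 0: 0.000685H* = 0.0492, so H* = 71.8.
From dB/dt = 0: 1.17(1 - B*/1110) = 0.00538·71.8, giving B* = 1110·(1 - 0.33) = 743.
From dH/dt = 0: 0.00183·743 - 0.579 = 0.00233C*, so C* = 0.781/0.00233 = 335.

B* ≈ 743, H* ≈ 71.8, C* ≈ 335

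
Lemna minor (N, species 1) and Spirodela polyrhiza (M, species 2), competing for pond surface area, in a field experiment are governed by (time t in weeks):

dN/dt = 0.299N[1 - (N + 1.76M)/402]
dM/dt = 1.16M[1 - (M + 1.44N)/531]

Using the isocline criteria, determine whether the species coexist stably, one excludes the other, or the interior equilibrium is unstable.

unstable coexistence (outcome depends on initial conditions)

Compare the nullcline intercepts: K1/α12 = 402/1.76 = 228 < K2 = 531; K2/α21 = 531/1.44 = 369 < K1 = 402.
Since both are reversed, neither can invade when rare; the interior point is a saddle.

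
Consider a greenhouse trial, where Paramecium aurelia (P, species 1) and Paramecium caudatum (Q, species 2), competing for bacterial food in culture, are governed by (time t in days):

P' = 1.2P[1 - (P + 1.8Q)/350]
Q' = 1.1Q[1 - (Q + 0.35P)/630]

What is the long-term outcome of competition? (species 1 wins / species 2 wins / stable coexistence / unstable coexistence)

species 2 excludes species 1

Compare the nullcline intercepts: K1/α12 = 350/1.8 = 194 < K2 = 630; K2/α21 = 630/0.35 = 1800 > K1 = 350.
Since the inequalities point opposite ways, species 2 can invade but species 1 cannot.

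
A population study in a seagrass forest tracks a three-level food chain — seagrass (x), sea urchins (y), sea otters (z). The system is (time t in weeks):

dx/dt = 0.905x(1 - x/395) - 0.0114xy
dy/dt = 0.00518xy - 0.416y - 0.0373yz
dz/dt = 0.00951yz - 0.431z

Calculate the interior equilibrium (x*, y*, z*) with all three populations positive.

From dz/dt = 0: 0.00951y* = 0.431, so y* = 45.3.
From dx/dt = 0: 0.905(1 - x*/395) = 0.0114·45.3, giving x* = 395·(1 - 0.571) = 169.
From dy/dt = 0: 0.00518·169 - 0.416 = 0.0373z*, so z* = 0.462/0.0373 = 12.4.

x* ≈ 169, y* ≈ 45.3, z* ≈ 12.4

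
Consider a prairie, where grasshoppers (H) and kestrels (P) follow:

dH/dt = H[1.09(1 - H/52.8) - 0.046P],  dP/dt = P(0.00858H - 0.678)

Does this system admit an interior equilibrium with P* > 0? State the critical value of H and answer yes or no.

The predator equation gives dP/dt > 0 only when H > 0.678/0.00858 = 79.
Without the predator, H → K = 52.8. Since 52.8 < 79, the predator cannot invade.

Threshold H = 79; K < 79, so no, the predator goes extinct.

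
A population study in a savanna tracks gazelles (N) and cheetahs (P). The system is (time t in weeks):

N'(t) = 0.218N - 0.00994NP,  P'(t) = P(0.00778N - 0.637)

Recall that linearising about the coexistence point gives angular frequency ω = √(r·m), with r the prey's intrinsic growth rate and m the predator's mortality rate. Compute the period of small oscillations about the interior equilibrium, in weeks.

T ≈ 16.9 weeks

Here r = 0.218 and m = 0.637, so r·m = 0.139.
ω = √0.139 = 0.373 per week, hence T = 2π/ω ≈ 16.9 weeks.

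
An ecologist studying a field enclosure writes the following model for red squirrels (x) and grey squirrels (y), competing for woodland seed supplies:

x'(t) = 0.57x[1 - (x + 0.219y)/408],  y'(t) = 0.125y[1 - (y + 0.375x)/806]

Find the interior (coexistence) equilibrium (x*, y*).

x* ≈ 252, y* ≈ 711

Setting both brackets to zero gives the nullclines x + 0.219y = 408 and 0.375x + y = 806.
Substituting y = 806 - 0.375x into the first: x(1 - 0.219·0.375) = 408 - 0.219·806.
So x* = 231/0.918 = 252, and then y* = 806 - 0.375·252 = 711.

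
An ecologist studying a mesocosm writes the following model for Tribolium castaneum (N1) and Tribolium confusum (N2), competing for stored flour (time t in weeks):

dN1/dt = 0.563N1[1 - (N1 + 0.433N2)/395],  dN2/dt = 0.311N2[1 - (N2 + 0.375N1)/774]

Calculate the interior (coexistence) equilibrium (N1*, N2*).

N1* ≈ 71.5, N2* ≈ 747

Setting both brackets to zero gives the nullclines N1 + 0.433N2 = 395 and 0.375N1 + N2 = 774.
Substituting N2 = 774 - 0.375N1 into the first: N1(1 - 0.433·0.375) = 395 - 0.433·774.
So N1* = 59.9/0.838 = 71.5, and then N2* = 774 - 0.375·71.5 = 747.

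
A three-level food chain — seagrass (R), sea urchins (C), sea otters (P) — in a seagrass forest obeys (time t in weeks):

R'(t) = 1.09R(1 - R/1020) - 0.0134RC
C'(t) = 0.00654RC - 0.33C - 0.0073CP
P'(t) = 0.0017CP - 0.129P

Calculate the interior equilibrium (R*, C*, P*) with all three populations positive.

From dP/dt = 0: 0.0017C* = 0.129, so C* = 75.9.
From dR/dt = 0: 1.09(1 - R*/1020) = 0.0134·75.9, giving R* = 1020·(1 - 0.933) = 68.5.
From dC/dt = 0: 0.00654·68.5 - 0.33 = 0.0073P*, so P* = 0.118/0.0073 = 16.1.

R* ≈ 68.5, C* ≈ 75.9, P* ≈ 16.1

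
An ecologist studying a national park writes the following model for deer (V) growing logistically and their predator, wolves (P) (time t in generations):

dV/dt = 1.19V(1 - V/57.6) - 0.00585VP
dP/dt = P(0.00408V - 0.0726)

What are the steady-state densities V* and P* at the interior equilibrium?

From dP/dt = 0 with P > 0: 0.00408V* = 0.0726, so V* = 17.8.
Substitute into dV/dt = 0: 1.19(1 - 17.8/57.6) = 0.00585P*.
The bracket is 0.691, giving P* = 0.822/0.00585 = 141.

V* ≈ 17.8, P* ≈ 141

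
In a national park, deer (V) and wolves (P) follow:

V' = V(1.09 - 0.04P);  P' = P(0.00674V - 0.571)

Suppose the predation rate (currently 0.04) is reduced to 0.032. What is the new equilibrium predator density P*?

P* ≈ 34.1

At the interior fixed point, setting dV/dt = 0 with V > 0 fixes P* = (prey growth rate)/(VP coefficient) — independent of the other coefficients.
With the change, P* = 1.09/0.032 = 34.1; it rises from 27.2.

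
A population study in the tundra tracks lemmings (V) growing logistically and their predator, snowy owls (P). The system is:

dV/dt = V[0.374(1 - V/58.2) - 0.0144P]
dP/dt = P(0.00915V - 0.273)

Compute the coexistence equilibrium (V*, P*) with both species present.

V* ≈ 29.8, P* ≈ 12.7

From dP/dt = 0 with P > 0: 0.00915V* = 0.273, so V* = 29.8.
Substitute into dV/dt = 0: 0.374(1 - 29.8/58.2) = 0.0144P*.
The bracket is 0.487, giving P* = 0.182/0.0144 = 12.7.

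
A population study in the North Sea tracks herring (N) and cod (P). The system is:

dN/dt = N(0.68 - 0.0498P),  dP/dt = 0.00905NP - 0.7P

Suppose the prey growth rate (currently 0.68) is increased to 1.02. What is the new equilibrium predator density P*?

At the interior fixed point, setting dN/dt = 0 with N > 0 fixes P* = (prey growth rate)/(NP coefficient) — independent of the other coefficients.
With the change, P* = 1.02/0.0498 = 20.5; it rises from 13.7.

P* ≈ 20.5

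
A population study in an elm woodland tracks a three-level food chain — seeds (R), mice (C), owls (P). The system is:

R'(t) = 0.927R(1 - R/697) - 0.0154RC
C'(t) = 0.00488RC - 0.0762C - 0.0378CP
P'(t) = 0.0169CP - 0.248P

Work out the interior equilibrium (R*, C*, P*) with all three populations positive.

R* ≈ 527, C* ≈ 14.7, P* ≈ 66

From dP/dt = 0: 0.0169C* = 0.248, so C* = 14.7.
From dR/dt = 0: 0.927(1 - R*/697) = 0.0154·14.7, giving R* = 697·(1 - 0.244) = 527.
From dC/dt = 0: 0.00488·527 - 0.0762 = 0.0378P*, so P* = 2.5/0.0378 = 66.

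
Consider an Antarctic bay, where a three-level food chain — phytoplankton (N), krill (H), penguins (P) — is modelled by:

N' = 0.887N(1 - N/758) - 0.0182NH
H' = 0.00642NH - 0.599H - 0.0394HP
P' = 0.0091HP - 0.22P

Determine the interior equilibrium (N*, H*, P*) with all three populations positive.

From dP/dt = 0: 0.0091H* = 0.22, so H* = 24.2.
From dN/dt = 0: 0.887(1 - N*/758) = 0.0182·24.2, giving N* = 758·(1 - 0.496) = 382.
From dH/dt = 0: 0.00642·382 - 0.599 = 0.0394P*, so P* = 1.85/0.0394 = 47.

N* ≈ 382, H* ≈ 24.2, P* ≈ 47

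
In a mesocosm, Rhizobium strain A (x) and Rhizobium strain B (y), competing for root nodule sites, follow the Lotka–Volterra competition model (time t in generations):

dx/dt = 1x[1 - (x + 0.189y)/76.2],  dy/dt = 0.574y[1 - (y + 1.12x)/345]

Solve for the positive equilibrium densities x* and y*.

Setting both brackets to zero gives the nullclines x + 0.189y = 76.2 and 1.12x + y = 345.
Substituting y = 345 - 1.12x into the first: x(1 - 0.189·1.12) = 76.2 - 0.189·345.
So x* = 11/0.788 = 13.9, and then y* = 345 - 1.12·13.9 = 329.

x* ≈ 13.9, y* ≈ 329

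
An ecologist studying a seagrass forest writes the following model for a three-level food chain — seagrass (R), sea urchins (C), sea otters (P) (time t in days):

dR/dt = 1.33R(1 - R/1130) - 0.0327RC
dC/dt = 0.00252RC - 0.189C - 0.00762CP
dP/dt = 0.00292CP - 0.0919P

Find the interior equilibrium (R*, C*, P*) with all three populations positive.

R* ≈ 256, C* ≈ 31.5, P* ≈ 59.7

From dP/dt = 0: 0.00292C* = 0.0919, so C* = 31.5.
From dR/dt = 0: 1.33(1 - R*/1130) = 0.0327·31.5, giving R* = 1130·(1 - 0.774) = 256.
From dC/dt = 0: 0.00252·256 - 0.189 = 0.00762P*, so P* = 0.455/0.00762 = 59.7.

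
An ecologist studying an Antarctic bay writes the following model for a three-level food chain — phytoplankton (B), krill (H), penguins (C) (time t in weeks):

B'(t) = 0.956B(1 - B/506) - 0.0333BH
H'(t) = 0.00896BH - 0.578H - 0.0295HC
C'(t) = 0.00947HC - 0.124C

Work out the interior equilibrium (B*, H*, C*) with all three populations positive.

B* ≈ 275, H* ≈ 13.1, C* ≈ 64

From dC/dt = 0: 0.00947H* = 0.124, so H* = 13.1.
From dB/dt = 0: 0.956(1 - B*/506) = 0.0333·13.1, giving B* = 506·(1 - 0.456) = 275.
From dH/dt = 0: 0.00896·275 - 0.578 = 0.0295C*, so C* = 1.89/0.0295 = 64.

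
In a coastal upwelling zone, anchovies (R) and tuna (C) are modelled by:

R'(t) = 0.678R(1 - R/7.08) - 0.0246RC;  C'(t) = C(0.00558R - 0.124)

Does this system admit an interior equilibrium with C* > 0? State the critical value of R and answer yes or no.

Threshold R = 22.2; K < 22.2, so no, the predator goes extinct.

The predator equation gives dC/dt > 0 only when R > 0.124/0.00558 = 22.2.
Without the predator, R → K = 7.08. Since 7.08 < 22.2, the predator cannot invade.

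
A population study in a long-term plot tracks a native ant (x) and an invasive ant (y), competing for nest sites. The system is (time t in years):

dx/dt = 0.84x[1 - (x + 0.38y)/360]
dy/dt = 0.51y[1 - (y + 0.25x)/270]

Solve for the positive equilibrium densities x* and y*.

x* ≈ 284, y* ≈ 199

Setting both brackets to zero gives the nullclines x + 0.38y = 360 and 0.25x + y = 270.
Substituting y = 270 - 0.25x into the first: x(1 - 0.38·0.25) = 360 - 0.38·270.
So x* = 257/0.905 = 284, and then y* = 270 - 0.25·284 = 199.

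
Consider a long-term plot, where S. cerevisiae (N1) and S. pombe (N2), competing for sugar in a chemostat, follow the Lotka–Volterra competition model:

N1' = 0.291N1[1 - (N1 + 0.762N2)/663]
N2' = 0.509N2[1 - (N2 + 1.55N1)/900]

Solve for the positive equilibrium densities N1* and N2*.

Setting both brackets to zero gives the nullclines N1 + 0.762N2 = 663 and 1.55N1 + N2 = 900.
Substituting N2 = 900 - 1.55N1 into the first: N1(1 - 0.762·1.55) = 663 - 0.762·900.
So N1* = -22.8/-0.181 = 126, and then N2* = 900 - 1.55·126 = 705.

N1* ≈ 126, N2* ≈ 705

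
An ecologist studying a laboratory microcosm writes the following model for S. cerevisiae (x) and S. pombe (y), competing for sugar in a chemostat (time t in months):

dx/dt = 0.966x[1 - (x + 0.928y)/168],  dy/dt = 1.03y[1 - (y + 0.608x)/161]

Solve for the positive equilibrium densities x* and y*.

Setting both brackets to zero gives the nullclines x + 0.928y = 168 and 0.608x + y = 161.
Substituting y = 161 - 0.608x into the first: x(1 - 0.928·0.608) = 168 - 0.928·161.
So x* = 18.6/0.436 = 42.7, and then y* = 161 - 0.608·42.7 = 135.

x* ≈ 42.7, y* ≈ 135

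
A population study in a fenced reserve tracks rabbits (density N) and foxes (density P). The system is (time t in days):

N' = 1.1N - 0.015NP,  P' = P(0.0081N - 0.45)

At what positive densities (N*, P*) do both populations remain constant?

N* ≈ 55.6, P* ≈ 73.3

Set dP/dt = 0 with P > 0: 0.0081N - 0.45 = 0, so N* = 0.45/0.0081 = 55.6.
Set dN/dt = 0 with N > 0: 1.1 - 0.015P = 0, so P* = 1.1/0.015 = 73.3.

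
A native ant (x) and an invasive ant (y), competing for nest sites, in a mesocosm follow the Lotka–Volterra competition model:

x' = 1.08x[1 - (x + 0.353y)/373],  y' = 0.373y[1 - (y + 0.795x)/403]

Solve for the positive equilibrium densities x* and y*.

Setting both brackets to zero gives the nullclines x + 0.353y = 373 and 0.795x + y = 403.
Substituting y = 403 - 0.795x into the first: x(1 - 0.353·0.795) = 373 - 0.353·403.
So x* = 231/0.719 = 321, and then y* = 403 - 0.795·321 = 148.

x* ≈ 321, y* ≈ 148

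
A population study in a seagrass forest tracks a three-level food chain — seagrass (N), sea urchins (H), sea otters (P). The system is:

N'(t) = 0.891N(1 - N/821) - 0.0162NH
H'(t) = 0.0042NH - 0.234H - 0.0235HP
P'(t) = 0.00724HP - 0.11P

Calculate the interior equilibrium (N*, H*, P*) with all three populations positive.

N* ≈ 594, H* ≈ 15.2, P* ≈ 96.2

From dP/dt = 0: 0.00724H* = 0.11, so H* = 15.2.
From dN/dt = 0: 0.891(1 - N*/821) = 0.0162·15.2, giving N* = 821·(1 - 0.276) = 594.
From dH/dt = 0: 0.0042·594 - 0.234 = 0.0235P*, so P* = 2.26/0.0235 = 96.2.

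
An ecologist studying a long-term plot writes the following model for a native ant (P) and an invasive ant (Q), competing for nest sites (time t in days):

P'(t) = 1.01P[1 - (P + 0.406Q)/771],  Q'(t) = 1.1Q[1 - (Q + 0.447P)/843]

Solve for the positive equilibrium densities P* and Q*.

P* ≈ 524, Q* ≈ 609

Setting both brackets to zero gives the nullclines P + 0.406Q = 771 and 0.447P + Q = 843.
Substituting Q = 843 - 0.447P into the first: P(1 - 0.406·0.447) = 771 - 0.406·843.
So P* = 429/0.819 = 524, and then Q* = 843 - 0.447·524 = 609.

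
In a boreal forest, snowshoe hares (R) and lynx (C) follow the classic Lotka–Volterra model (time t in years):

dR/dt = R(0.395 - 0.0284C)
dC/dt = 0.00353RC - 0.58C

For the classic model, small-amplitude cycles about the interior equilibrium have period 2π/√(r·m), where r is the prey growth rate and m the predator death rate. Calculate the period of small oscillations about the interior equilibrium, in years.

Here r = 0.395 and m = 0.58, so r·m = 0.229.
ω = √0.229 = 0.479 per year, hence T = 2π/ω ≈ 13.1 years.

T ≈ 13.1 years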